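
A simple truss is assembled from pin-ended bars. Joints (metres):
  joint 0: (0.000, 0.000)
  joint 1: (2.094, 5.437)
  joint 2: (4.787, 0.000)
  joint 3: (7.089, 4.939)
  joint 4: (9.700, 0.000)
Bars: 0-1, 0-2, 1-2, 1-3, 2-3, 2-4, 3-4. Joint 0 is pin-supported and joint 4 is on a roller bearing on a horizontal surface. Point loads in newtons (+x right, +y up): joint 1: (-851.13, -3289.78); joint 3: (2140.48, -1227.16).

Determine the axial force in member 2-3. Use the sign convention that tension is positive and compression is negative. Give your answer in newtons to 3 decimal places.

N=5 nodes, M=7 members, R=3 reactions → 2N=10, M+R=10
member 0 (0-1): L=5.8263, (cx,cy)=(0.3594,0.9332)
member 1 (0-2): L=4.7870, (cx,cy)=(1.0000,0.0000)
member 2 (1-2): L=6.0674, (cx,cy)=(0.4438,-0.8961)
member 3 (1-3): L=5.0198, (cx,cy)=(0.9951,-0.0992)
member 4 (2-3): L=5.4491, (cx,cy)=(0.4225,0.9064)
member 5 (2-4): L=4.9130, (cx,cy)=(1.0000,0.0000)
member 6 (3-4): L=5.5867, (cx,cy)=(0.4674,-0.8841)
solve A·x = −loads:
  F[0-1] = -2461.5864 N (compression)
  F[0-2] = +2174.0554 N (tension)
  F[1-2] = -1161.3833 N (compression)
  F[1-3] = +484.2916 N (tension)
  F[2-3] = +1148.2077 N (tension)
  F[2-4] = +1173.5133 N (tension)
  F[3-4] = -2510.9339 N (compression)
  Rx@0 = -1289.3500 N
  Ry@0 = +2297.1077 N
  Ry@4 = +2219.8323 N

1148.208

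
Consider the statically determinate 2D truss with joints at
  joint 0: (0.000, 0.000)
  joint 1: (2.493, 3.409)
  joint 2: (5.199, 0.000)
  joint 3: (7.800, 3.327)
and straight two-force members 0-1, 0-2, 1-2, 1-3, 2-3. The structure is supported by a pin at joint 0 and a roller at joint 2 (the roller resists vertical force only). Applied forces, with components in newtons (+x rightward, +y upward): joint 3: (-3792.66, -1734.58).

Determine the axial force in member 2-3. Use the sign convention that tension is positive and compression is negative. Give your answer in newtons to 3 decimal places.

-2248.965

N=4 nodes, M=5 members, R=3 reactions → 2N=8, M+R=8
member 0 (0-1): L=4.2233, (cx,cy)=(0.5903,0.8072)
member 1 (0-2): L=5.1990, (cx,cy)=(1.0000,0.0000)
member 2 (1-2): L=4.3524, (cx,cy)=(0.6217,-0.7832)
member 3 (1-3): L=5.3076, (cx,cy)=(0.9999,-0.0154)
member 4 (2-3): L=4.2230, (cx,cy)=(0.6159,0.7878)
solve A·x = −loads:
  F[0-1] = -1931.7073 N (compression)
  F[0-2] = -2652.3817 N (compression)
  F[1-2] = +2038.2643 N (tension)
  F[1-3] = -2407.7963 N (compression)
  F[2-3] = -2248.9652 N (compression)
  Rx@0 = +3792.6600 N
  Ry@0 = +1559.2493 N
  Ry@2 = +175.3307 N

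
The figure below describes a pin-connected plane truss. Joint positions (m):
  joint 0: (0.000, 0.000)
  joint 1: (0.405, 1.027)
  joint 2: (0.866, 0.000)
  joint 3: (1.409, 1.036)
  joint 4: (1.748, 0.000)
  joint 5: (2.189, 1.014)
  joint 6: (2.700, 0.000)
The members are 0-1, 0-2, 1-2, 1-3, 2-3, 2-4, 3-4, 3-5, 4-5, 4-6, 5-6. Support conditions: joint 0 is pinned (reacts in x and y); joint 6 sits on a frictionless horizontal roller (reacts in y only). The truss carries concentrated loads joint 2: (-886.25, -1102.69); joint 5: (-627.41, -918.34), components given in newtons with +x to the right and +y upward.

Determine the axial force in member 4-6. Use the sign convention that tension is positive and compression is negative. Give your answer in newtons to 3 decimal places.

434.696

N=7 nodes, M=11 members, R=3 reactions → 2N=14, M+R=14
member 0 (0-1): L=1.1040, (cx,cy)=(0.3669,0.9303)
member 1 (0-2): L=0.8660, (cx,cy)=(1.0000,0.0000)
member 2 (1-2): L=1.1257, (cx,cy)=(0.4095,-0.9123)
member 3 (1-3): L=1.0040, (cx,cy)=(1.0000,0.0090)
member 4 (2-3): L=1.1697, (cx,cy)=(0.4642,0.8857)
member 5 (2-4): L=0.8820, (cx,cy)=(1.0000,0.0000)
member 6 (3-4): L=1.0901, (cx,cy)=(0.3110,-0.9504)
member 7 (3-5): L=0.7803, (cx,cy)=(0.9996,-0.0282)
member 8 (4-5): L=1.1057, (cx,cy)=(0.3988,0.9170)
member 9 (4-6): L=0.9520, (cx,cy)=(1.0000,0.0000)
member 10 (5-6): L=1.1355, (cx,cy)=(0.4500,-0.8930)
solve A·x = −loads:
  F[0-1] = -1245.2675 N (compression)
  F[0-2] = -1056.8247 N (compression)
  F[1-2] = +1260.2415 N (tension)
  F[1-3] = -972.9621 N (compression)
  F[2-3] = -53.1014 N (compression)
  F[2-4] = +370.1643 N (tension)
  F[3-4] = +89.0900 N (tension)
  F[3-5] = -1025.6885 N (compression)
  F[4-5] = -92.3334 N (compression)
  F[4-6] = +434.6957 N (tension)
  F[5-6] = -965.9269 N (compression)
  Rx@0 = +1513.6600 N
  Ry@0 = +1158.4441 N
  Ry@6 = +862.5859 N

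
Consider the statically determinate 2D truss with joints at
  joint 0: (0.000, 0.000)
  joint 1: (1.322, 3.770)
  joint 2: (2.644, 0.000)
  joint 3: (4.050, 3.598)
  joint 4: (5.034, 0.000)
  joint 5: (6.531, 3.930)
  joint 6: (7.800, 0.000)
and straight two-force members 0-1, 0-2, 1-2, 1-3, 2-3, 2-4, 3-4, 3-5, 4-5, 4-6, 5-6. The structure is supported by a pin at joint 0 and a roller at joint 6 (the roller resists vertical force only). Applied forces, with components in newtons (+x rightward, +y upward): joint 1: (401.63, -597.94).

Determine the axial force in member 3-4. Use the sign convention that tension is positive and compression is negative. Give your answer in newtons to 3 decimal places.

N=7 nodes, M=11 members, R=3 reactions → 2N=14, M+R=14
member 0 (0-1): L=3.9951, (cx,cy)=(0.3309,0.9437)
member 1 (0-2): L=2.6440, (cx,cy)=(1.0000,0.0000)
member 2 (1-2): L=3.9951, (cx,cy)=(0.3309,-0.9437)
member 3 (1-3): L=2.7334, (cx,cy)=(0.9980,-0.0629)
member 4 (2-3): L=3.8630, (cx,cy)=(0.3640,0.9314)
member 5 (2-4): L=2.3900, (cx,cy)=(1.0000,0.0000)
member 6 (3-4): L=3.7301, (cx,cy)=(0.2638,-0.9646)
member 7 (3-5): L=2.5031, (cx,cy)=(0.9912,0.1326)
member 8 (4-5): L=4.2055, (cx,cy)=(0.3560,0.9345)
member 9 (4-6): L=2.7660, (cx,cy)=(1.0000,0.0000)
member 10 (5-6): L=4.1298, (cx,cy)=(0.3073,-0.9516)
solve A·x = −loads:
  F[0-1] = -320.5335 N (compression)
  F[0-2] = +507.6971 N (tension)
  F[1-2] = -285.4945 N (compression)
  F[1-3] = -414.0452 N (compression)
  F[2-3] = +289.2500 N (tension)
  F[2-4] = +307.9464 N (tension)
  F[3-4] = -336.7137 N (compression)
  F[3-5] = -221.0753 N (compression)
  F[4-5] = +347.5516 N (tension)
  F[4-6] = +95.4057 N (tension)
  F[5-6] = -310.4858 N (compression)
  Rx@0 = -401.6300 N
  Ry@0 = +302.4757 N
  Ry@6 = +295.4643 N

-336.714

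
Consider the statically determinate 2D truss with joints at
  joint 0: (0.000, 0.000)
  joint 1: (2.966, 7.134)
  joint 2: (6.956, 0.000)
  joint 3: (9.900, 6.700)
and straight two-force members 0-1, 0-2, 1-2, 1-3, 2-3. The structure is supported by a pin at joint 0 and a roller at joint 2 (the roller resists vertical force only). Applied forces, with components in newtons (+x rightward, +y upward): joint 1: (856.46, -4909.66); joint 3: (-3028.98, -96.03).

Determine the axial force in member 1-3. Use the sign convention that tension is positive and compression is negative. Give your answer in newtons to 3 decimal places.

-2912.528

N=4 nodes, M=5 members, R=3 reactions → 2N=8, M+R=8
member 0 (0-1): L=7.7260, (cx,cy)=(0.3839,0.9234)
member 1 (0-2): L=6.9560, (cx,cy)=(1.0000,0.0000)
member 2 (1-2): L=8.1740, (cx,cy)=(0.4881,-0.8728)
member 3 (1-3): L=6.9476, (cx,cy)=(0.9980,-0.0625)
member 4 (2-3): L=7.3183, (cx,cy)=(0.4023,0.9155)
solve A·x = −loads:
  F[0-1] = -5214.2328 N (compression)
  F[0-2] = -170.7843 N (compression)
  F[1-2] = +99.6524 N (tension)
  F[1-3] = -2912.5276 N (compression)
  F[2-3] = -303.6204 N (compression)
  Rx@0 = +2172.5200 N
  Ry@0 = +4814.6940 N
  Ry@2 = +190.9960 N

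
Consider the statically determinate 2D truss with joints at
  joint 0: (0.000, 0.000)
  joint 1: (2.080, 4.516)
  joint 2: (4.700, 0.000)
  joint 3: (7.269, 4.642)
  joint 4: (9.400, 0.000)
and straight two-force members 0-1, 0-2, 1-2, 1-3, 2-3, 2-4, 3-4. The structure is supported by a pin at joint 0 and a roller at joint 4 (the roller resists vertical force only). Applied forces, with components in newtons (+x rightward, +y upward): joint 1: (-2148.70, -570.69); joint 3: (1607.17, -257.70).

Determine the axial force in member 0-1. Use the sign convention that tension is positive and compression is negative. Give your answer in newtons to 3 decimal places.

-816.318

N=5 nodes, M=7 members, R=3 reactions → 2N=10, M+R=10
member 0 (0-1): L=4.9720, (cx,cy)=(0.4183,0.9083)
member 1 (0-2): L=4.7000, (cx,cy)=(1.0000,0.0000)
member 2 (1-2): L=5.2210, (cx,cy)=(0.5018,-0.8650)
member 3 (1-3): L=5.1905, (cx,cy)=(0.9997,0.0243)
member 4 (2-3): L=5.3055, (cx,cy)=(0.4842,0.8749)
member 5 (2-4): L=4.7000, (cx,cy)=(1.0000,0.0000)
member 6 (3-4): L=5.1078, (cx,cy)=(0.4172,-0.9088)
solve A·x = −loads:
  F[0-1] = -816.3183 N (compression)
  F[0-2] = -200.0283 N (compression)
  F[1-2] = +244.7058 N (tension)
  F[1-3] = +1684.8962 N (tension)
  F[2-3] = -241.9157 N (compression)
  F[2-4] = +39.9102 N (tension)
  F[3-4] = -95.6604 N (compression)
  Rx@0 = +541.5300 N
  Ry@0 = +741.4527 N
  Ry@4 = +86.9373 N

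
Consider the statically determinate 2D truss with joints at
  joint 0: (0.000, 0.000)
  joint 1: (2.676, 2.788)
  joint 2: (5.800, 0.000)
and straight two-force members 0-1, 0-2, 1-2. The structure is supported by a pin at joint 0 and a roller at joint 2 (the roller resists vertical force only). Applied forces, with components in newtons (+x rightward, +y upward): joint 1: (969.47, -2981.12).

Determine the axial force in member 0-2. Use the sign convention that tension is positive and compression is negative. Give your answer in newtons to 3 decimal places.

N=3 nodes, M=3 members, R=3 reactions → 2N=6, M+R=6
member 0 (0-1): L=3.8644, (cx,cy)=(0.6925,0.7214)
member 1 (0-2): L=5.8000, (cx,cy)=(1.0000,0.0000)
member 2 (1-2): L=4.1872, (cx,cy)=(0.7461,-0.6658)
solve A·x = −loads:
  F[0-1] = -1579.7071 N (compression)
  F[0-2] = +2063.3653 N (tension)
  F[1-2] = -2765.5709 N (compression)
  Rx@0 = -969.4700 N
  Ry@0 = +1139.6787 N
  Ry@2 = +1841.4413 N

2063.365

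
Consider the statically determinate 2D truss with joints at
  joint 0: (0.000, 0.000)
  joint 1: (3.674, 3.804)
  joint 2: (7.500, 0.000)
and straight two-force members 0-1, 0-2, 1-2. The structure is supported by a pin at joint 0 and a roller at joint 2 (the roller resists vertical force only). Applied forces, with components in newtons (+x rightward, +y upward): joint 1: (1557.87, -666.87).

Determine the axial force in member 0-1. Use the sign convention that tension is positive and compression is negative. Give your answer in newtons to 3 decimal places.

N=3 nodes, M=3 members, R=3 reactions → 2N=6, M+R=6
member 0 (0-1): L=5.2885, (cx,cy)=(0.6947,0.7193)
member 1 (0-2): L=7.5000, (cx,cy)=(1.0000,0.0000)
member 2 (1-2): L=5.3952, (cx,cy)=(0.7091,-0.7051)
solve A·x = −loads:
  F[0-1] = +625.5594 N (tension)
  F[0-2] = +1123.2881 N (tension)
  F[1-2] = -1584.0086 N (compression)
  Rx@0 = -1557.8700 N
  Ry@0 = -449.9590 N
  Ry@2 = +1116.8290 N

625.559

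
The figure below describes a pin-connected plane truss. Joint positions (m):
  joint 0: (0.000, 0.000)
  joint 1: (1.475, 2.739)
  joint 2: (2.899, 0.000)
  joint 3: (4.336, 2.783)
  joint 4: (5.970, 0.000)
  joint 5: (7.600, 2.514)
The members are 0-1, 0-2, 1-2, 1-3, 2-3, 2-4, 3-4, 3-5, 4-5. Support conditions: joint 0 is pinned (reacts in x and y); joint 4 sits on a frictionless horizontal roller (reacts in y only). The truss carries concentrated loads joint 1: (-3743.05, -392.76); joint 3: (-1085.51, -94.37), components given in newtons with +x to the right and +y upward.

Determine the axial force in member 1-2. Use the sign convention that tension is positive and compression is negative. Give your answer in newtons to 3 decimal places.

N=6 nodes, M=9 members, R=3 reactions → 2N=12, M+R=12
member 0 (0-1): L=3.1109, (cx,cy)=(0.4741,0.8805)
member 1 (0-2): L=2.8990, (cx,cy)=(1.0000,0.0000)
member 2 (1-2): L=3.0871, (cx,cy)=(0.4613,-0.8873)
member 3 (1-3): L=2.8613, (cx,cy)=(0.9999,0.0154)
member 4 (2-3): L=3.1321, (cx,cy)=(0.4588,0.8885)
member 5 (2-4): L=3.0710, (cx,cy)=(1.0000,0.0000)
member 6 (3-4): L=3.2272, (cx,cy)=(0.5063,-0.8623)
member 7 (3-5): L=3.2751, (cx,cy)=(0.9966,-0.0821)
member 8 (4-5): L=2.9962, (cx,cy)=(0.5440,0.8391)
solve A·x = −loads:
  F[0-1] = -2890.4127 N (compression)
  F[0-2] = -3458.1050 N (compression)
  F[1-2] = +2447.1388 N (tension)
  F[1-3] = +1243.9227 N (tension)
  F[2-3] = -2443.5943 N (compression)
  F[2-4] = -1208.1708 N (compression)
  F[3-4] = +2386.2000 N (tension)
  F[3-5] = -0.0000 N (compression)
  F[4-5] = +0.0000 N (tension)
  Rx@0 = +4828.5600 N
  Ry@0 = +2544.8652 N
  Ry@4 = -2057.7352 N

2447.139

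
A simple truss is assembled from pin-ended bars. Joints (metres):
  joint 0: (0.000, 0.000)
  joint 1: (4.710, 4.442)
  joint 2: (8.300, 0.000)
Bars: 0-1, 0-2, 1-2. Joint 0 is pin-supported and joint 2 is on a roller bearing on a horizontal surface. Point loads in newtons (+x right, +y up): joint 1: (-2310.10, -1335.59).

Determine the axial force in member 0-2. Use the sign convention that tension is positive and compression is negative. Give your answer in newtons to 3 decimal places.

-386.651

N=3 nodes, M=3 members, R=3 reactions → 2N=6, M+R=6
member 0 (0-1): L=6.4742, (cx,cy)=(0.7275,0.6861)
member 1 (0-2): L=8.3000, (cx,cy)=(1.0000,0.0000)
member 2 (1-2): L=5.7113, (cx,cy)=(0.6286,-0.7778)
solve A·x = −loads:
  F[0-1] = -2643.9108 N (compression)
  F[0-2] = -386.6515 N (compression)
  F[1-2] = +615.1254 N (tension)
  Rx@0 = +2310.1000 N
  Ry@0 = +1814.0039 N
  Ry@2 = -478.4139 N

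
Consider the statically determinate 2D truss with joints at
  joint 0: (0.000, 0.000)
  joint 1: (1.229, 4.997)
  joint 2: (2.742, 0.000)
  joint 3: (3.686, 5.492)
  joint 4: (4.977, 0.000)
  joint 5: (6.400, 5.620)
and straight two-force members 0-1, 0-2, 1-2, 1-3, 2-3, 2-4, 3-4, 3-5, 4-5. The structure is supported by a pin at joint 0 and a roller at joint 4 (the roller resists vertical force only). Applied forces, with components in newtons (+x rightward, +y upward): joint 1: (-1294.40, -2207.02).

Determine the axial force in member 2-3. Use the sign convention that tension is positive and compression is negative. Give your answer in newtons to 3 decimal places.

N=6 nodes, M=9 members, R=3 reactions → 2N=12, M+R=12
member 0 (0-1): L=5.1459, (cx,cy)=(0.2388,0.9711)
member 1 (0-2): L=2.7420, (cx,cy)=(1.0000,0.0000)
member 2 (1-2): L=5.2210, (cx,cy)=(0.2898,-0.9571)
member 3 (1-3): L=2.5064, (cx,cy)=(0.9803,0.1975)
member 4 (2-3): L=5.5725, (cx,cy)=(0.1694,0.9855)
member 5 (2-4): L=2.2350, (cx,cy)=(1.0000,0.0000)
member 6 (3-4): L=5.6417, (cx,cy)=(0.2288,-0.9735)
member 7 (3-5): L=2.7170, (cx,cy)=(0.9989,0.0471)
member 8 (4-5): L=5.7974, (cx,cy)=(0.2455,0.9694)
solve A·x = −loads:
  F[0-1] = -3049.8887 N (compression)
  F[0-2] = -565.9945 N (compression)
  F[1-2] = +855.4017 N (tension)
  F[1-3] = +324.4997 N (tension)
  F[2-3] = -830.7029 N (compression)
  F[2-4] = -177.3853 N (compression)
  F[3-4] = +775.1776 N (tension)
  F[3-5] = -0.0000 N (compression)
  F[4-5] = +0.0000 N (tension)
  Rx@0 = +1294.4000 N
  Ry@0 = +2961.6290 N
  Ry@4 = -754.6090 N

-830.703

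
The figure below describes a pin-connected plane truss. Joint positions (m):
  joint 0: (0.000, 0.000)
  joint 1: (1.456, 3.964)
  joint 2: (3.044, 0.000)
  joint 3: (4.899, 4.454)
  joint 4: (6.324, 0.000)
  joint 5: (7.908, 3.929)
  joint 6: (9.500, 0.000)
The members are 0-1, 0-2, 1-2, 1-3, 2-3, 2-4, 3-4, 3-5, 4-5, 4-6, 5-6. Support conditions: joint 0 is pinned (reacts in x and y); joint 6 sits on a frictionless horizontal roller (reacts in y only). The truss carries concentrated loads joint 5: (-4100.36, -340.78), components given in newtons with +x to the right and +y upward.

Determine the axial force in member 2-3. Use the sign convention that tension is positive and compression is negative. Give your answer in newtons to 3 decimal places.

-1702.551

N=7 nodes, M=11 members, R=3 reactions → 2N=14, M+R=14
member 0 (0-1): L=4.2229, (cx,cy)=(0.3448,0.9387)
member 1 (0-2): L=3.0440, (cx,cy)=(1.0000,0.0000)
member 2 (1-2): L=4.2703, (cx,cy)=(0.3719,-0.9283)
member 3 (1-3): L=3.4777, (cx,cy)=(0.9900,0.1409)
member 4 (2-3): L=4.8248, (cx,cy)=(0.3845,0.9231)
member 5 (2-4): L=3.2800, (cx,cy)=(1.0000,0.0000)
member 6 (3-4): L=4.6764, (cx,cy)=(0.3047,-0.9524)
member 7 (3-5): L=3.0545, (cx,cy)=(0.9851,-0.1719)
member 8 (4-5): L=4.2363, (cx,cy)=(0.3739,0.9275)
member 9 (4-6): L=3.1760, (cx,cy)=(1.0000,0.0000)
member 10 (5-6): L=4.2393, (cx,cy)=(0.3755,-0.9268)
solve A·x = −loads:
  F[0-1] = -1867.4371 N (compression)
  F[0-2] = -3456.4987 N (compression)
  F[1-2] = +1693.1156 N (tension)
  F[1-3] = -1286.3211 N (compression)
  F[2-3] = -1702.5511 N (compression)
  F[2-4] = -2172.2943 N (compression)
  F[3-4] = +2323.3526 N (tension)
  F[3-5] = -2675.8635 N (compression)
  F[4-5] = -2385.9230 N (compression)
  F[4-6] = -572.1922 N (compression)
  F[5-6] = +1523.6705 N (tension)
  Rx@0 = +4100.3600 N
  Ry@0 = +1752.9301 N
  Ry@6 = -1412.1501 N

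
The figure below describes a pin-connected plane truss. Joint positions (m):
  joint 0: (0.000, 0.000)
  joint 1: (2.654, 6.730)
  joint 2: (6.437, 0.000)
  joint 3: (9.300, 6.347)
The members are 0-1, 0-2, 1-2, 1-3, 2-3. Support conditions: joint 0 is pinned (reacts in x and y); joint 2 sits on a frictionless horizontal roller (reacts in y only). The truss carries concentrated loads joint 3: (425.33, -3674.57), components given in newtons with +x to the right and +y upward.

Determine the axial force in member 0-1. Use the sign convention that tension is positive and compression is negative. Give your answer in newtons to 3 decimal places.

N=4 nodes, M=5 members, R=3 reactions → 2N=8, M+R=8
member 0 (0-1): L=7.2344, (cx,cy)=(0.3669,0.9303)
member 1 (0-2): L=6.4370, (cx,cy)=(1.0000,0.0000)
member 2 (1-2): L=7.7204, (cx,cy)=(0.4900,-0.8717)
member 3 (1-3): L=6.6570, (cx,cy)=(0.9983,-0.0575)
member 4 (2-3): L=6.9628, (cx,cy)=(0.4112,0.9116)
solve A·x = −loads:
  F[0-1] = +2207.6550 N (tension)
  F[0-2] = -384.5661 N (compression)
  F[1-2] = -2490.1566 N (compression)
  F[1-3] = +2033.4484 N (tension)
  F[2-3] = -3902.7674 N (compression)
  Rx@0 = -425.3300 N
  Ry@0 = -2053.7305 N
  Ry@2 = +5728.3005 N

2207.655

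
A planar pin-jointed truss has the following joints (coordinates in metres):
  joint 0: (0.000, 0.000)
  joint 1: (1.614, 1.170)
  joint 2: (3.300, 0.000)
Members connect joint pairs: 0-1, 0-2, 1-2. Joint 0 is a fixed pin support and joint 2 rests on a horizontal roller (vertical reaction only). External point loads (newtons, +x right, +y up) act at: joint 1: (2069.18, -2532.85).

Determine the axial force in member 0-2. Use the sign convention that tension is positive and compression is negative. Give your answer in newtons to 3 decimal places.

2842.297

N=3 nodes, M=3 members, R=3 reactions → 2N=6, M+R=6
member 0 (0-1): L=1.9935, (cx,cy)=(0.8096,0.5869)
member 1 (0-2): L=3.3000, (cx,cy)=(1.0000,0.0000)
member 2 (1-2): L=2.0522, (cx,cy)=(0.8216,-0.5701)
solve A·x = −loads:
  F[0-1] = -954.8821 N (compression)
  F[0-2] = +2842.2967 N (tension)
  F[1-2] = -3459.6330 N (compression)
  Rx@0 = -2069.1800 N
  Ry@0 = +560.4377 N
  Ry@2 = +1972.4123 N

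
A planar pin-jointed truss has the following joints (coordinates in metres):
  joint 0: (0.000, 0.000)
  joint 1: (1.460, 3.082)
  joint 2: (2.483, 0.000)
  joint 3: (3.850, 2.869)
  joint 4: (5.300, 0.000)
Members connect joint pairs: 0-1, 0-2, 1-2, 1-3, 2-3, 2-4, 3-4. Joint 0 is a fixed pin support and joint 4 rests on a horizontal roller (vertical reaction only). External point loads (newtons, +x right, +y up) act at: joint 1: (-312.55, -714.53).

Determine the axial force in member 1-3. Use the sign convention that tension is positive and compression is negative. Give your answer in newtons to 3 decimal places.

-14.262

N=5 nodes, M=7 members, R=3 reactions → 2N=10, M+R=10
member 0 (0-1): L=3.4103, (cx,cy)=(0.4281,0.9037)
member 1 (0-2): L=2.4830, (cx,cy)=(1.0000,0.0000)
member 2 (1-2): L=3.2473, (cx,cy)=(0.3150,-0.9491)
member 3 (1-3): L=2.3995, (cx,cy)=(0.9961,-0.0888)
member 4 (2-3): L=3.1780, (cx,cy)=(0.4301,0.9028)
member 5 (2-4): L=2.8170, (cx,cy)=(1.0000,0.0000)
member 6 (3-4): L=3.2146, (cx,cy)=(0.4511,-0.8925)
solve A·x = −loads:
  F[0-1] = -773.9603 N (compression)
  F[0-2] = +18.7914 N (tension)
  F[1-2] = -14.5572 N (compression)
  F[1-3] = -14.2617 N (compression)
  F[2-3] = +15.3042 N (tension)
  F[2-4] = +7.6225 N (tension)
  F[3-4] = -16.8988 N (compression)
  Rx@0 = +312.5500 N
  Ry@0 = +699.4480 N
  Ry@4 = +15.0820 N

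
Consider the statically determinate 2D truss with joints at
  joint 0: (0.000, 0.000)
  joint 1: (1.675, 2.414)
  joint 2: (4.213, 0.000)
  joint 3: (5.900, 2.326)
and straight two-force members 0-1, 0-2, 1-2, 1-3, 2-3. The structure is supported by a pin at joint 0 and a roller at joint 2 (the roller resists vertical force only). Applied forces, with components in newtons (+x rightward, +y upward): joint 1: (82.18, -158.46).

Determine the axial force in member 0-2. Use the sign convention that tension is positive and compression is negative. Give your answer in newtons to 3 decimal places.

N=4 nodes, M=5 members, R=3 reactions → 2N=8, M+R=8
member 0 (0-1): L=2.9382, (cx,cy)=(0.5701,0.8216)
member 1 (0-2): L=4.2130, (cx,cy)=(1.0000,0.0000)
member 2 (1-2): L=3.5027, (cx,cy)=(0.7246,-0.6892)
member 3 (1-3): L=4.2259, (cx,cy)=(0.9998,-0.0208)
member 4 (2-3): L=2.8734, (cx,cy)=(0.5871,0.8095)
solve A·x = −loads:
  F[0-1] = -58.8753 N (compression)
  F[0-2] = +115.7435 N (tension)
  F[1-2] = -159.7374 N (compression)
  F[1-3] = +0.0000 N (tension)
  F[2-3] = -0.0000 N (compression)
  Rx@0 = -82.1800 N
  Ry@0 = +48.3715 N
  Ry@2 = +110.0885 N

115.743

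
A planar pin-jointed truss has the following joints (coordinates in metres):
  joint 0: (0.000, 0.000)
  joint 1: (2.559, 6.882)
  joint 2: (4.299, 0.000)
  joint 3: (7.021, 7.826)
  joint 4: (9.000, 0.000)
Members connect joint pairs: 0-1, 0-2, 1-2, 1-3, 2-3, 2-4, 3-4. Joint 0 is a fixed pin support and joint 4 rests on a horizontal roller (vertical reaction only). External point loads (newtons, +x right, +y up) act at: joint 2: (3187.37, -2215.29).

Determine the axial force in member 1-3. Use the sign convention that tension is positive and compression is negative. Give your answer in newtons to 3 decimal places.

N=5 nodes, M=7 members, R=3 reactions → 2N=10, M+R=10
member 0 (0-1): L=7.3424, (cx,cy)=(0.3485,0.9373)
member 1 (0-2): L=4.2990, (cx,cy)=(1.0000,0.0000)
member 2 (1-2): L=7.0986, (cx,cy)=(0.2451,-0.9695)
member 3 (1-3): L=4.5608, (cx,cy)=(0.9783,0.2070)
member 4 (2-3): L=8.2859, (cx,cy)=(0.3285,0.9445)
member 5 (2-4): L=4.7010, (cx,cy)=(1.0000,0.0000)
member 6 (3-4): L=8.0723, (cx,cy)=(0.2452,-0.9695)
solve A·x = −loads:
  F[0-1] = -1234.5252 N (compression)
  F[0-2] = +3617.6329 N (tension)
  F[1-2] = +1043.8048 N (tension)
  F[1-3] = -701.3077 N (compression)
  F[2-3] = +1274.0379 N (tension)
  F[2-4] = +267.5848 N (tension)
  F[3-4] = -1091.4787 N (compression)
  Rx@0 = -3187.3700 N
  Ry@0 = +1157.1198 N
  Ry@4 = +1058.1702 N

-701.308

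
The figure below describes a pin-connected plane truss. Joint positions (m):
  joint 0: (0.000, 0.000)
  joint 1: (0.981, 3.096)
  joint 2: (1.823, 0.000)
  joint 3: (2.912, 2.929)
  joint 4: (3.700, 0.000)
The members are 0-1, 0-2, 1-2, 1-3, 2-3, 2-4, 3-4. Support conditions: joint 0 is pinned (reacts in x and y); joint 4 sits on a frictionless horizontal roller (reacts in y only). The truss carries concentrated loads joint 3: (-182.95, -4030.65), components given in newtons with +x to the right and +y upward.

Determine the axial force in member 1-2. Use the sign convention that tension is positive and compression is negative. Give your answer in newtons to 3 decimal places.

N=5 nodes, M=7 members, R=3 reactions → 2N=10, M+R=10
member 0 (0-1): L=3.2477, (cx,cy)=(0.3021,0.9533)
member 1 (0-2): L=1.8230, (cx,cy)=(1.0000,0.0000)
member 2 (1-2): L=3.2085, (cx,cy)=(0.2624,-0.9650)
member 3 (1-3): L=1.9382, (cx,cy)=(0.9963,-0.0862)
member 4 (2-3): L=3.1249, (cx,cy)=(0.3485,0.9373)
member 5 (2-4): L=1.8770, (cx,cy)=(1.0000,0.0000)
member 6 (3-4): L=3.0331, (cx,cy)=(0.2598,-0.9657)
solve A·x = −loads:
  F[0-1] = -1052.4056 N (compression)
  F[0-2] = +134.9392 N (tension)
  F[1-2] = +1093.9071 N (tension)
  F[1-3] = -607.2232 N (compression)
  F[2-3] = -1126.1634 N (compression)
  F[2-4] = +814.4738 N (tension)
  F[3-4] = -3135.0500 N (compression)
  Rx@0 = +182.9500 N
  Ry@0 = +1003.2467 N
  Ry@4 = +3027.4033 N

1093.907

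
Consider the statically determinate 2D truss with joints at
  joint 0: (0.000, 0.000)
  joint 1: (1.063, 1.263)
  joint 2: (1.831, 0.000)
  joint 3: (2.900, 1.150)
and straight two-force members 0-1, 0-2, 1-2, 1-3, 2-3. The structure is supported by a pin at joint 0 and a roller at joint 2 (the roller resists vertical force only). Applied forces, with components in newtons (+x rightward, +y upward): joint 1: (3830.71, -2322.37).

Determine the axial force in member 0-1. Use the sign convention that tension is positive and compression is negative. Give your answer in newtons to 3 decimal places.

2180.509

N=4 nodes, M=5 members, R=3 reactions → 2N=8, M+R=8
member 0 (0-1): L=1.6508, (cx,cy)=(0.6439,0.7651)
member 1 (0-2): L=1.8310, (cx,cy)=(1.0000,0.0000)
member 2 (1-2): L=1.4782, (cx,cy)=(0.5196,-0.8544)
member 3 (1-3): L=1.8405, (cx,cy)=(0.9981,-0.0614)
member 4 (2-3): L=1.5701, (cx,cy)=(0.6808,0.7324)
solve A·x = −loads:
  F[0-1] = +2180.5088 N (tension)
  F[0-2] = +2426.6138 N (tension)
  F[1-2] = -4670.5118 N (compression)
  F[1-3] = +0.0000 N (tension)
  F[2-3] = -0.0000 N (compression)
  Rx@0 = -3830.7100 N
  Ry@0 = -1668.2723 N
  Ry@2 = +3990.6423 N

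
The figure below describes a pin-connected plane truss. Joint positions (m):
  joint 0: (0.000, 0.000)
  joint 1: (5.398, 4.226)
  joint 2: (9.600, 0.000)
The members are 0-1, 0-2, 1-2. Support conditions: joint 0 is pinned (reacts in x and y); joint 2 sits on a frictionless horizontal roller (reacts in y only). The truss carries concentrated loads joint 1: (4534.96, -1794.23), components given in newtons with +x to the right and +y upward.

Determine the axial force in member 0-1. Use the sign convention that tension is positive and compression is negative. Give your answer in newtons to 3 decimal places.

1964.463

N=3 nodes, M=3 members, R=3 reactions → 2N=6, M+R=6
member 0 (0-1): L=6.8555, (cx,cy)=(0.7874,0.6164)
member 1 (0-2): L=9.6000, (cx,cy)=(1.0000,0.0000)
member 2 (1-2): L=5.9595, (cx,cy)=(0.7051,-0.7091)
solve A·x = −loads:
  F[0-1] = +1964.4635 N (tension)
  F[0-2] = +2988.1408 N (tension)
  F[1-2] = -4237.9546 N (compression)
  Rx@0 = -4534.9600 N
  Ry@0 = -1210.9778 N
  Ry@2 = +3005.2078 N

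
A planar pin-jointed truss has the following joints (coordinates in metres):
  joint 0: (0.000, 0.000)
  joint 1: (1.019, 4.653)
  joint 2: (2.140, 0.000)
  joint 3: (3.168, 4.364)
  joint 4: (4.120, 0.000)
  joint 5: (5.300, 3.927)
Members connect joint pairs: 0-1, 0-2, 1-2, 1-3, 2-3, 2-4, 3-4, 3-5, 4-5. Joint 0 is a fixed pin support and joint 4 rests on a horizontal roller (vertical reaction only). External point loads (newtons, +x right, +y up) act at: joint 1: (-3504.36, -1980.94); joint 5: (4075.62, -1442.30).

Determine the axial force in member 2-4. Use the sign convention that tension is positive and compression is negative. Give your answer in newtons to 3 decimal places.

199.200

N=6 nodes, M=9 members, R=3 reactions → 2N=12, M+R=12
member 0 (0-1): L=4.7633, (cx,cy)=(0.2139,0.9768)
member 1 (0-2): L=2.1400, (cx,cy)=(1.0000,0.0000)
member 2 (1-2): L=4.7861, (cx,cy)=(0.2342,-0.9722)
member 3 (1-3): L=2.1683, (cx,cy)=(0.9911,-0.1333)
member 4 (2-3): L=4.4834, (cx,cy)=(0.2293,0.9734)
member 5 (2-4): L=1.9800, (cx,cy)=(1.0000,0.0000)
member 6 (3-4): L=4.4666, (cx,cy)=(0.2131,-0.9770)
member 7 (3-5): L=2.1763, (cx,cy)=(0.9796,-0.2008)
member 8 (4-5): L=4.1005, (cx,cy)=(0.2878,0.9577)
solve A·x = −loads:
  F[0-1] = -1178.2005 N (compression)
  F[0-2] = +823.3107 N (tension)
  F[1-2] = -1347.3039 N (compression)
  F[1-3] = +3599.9909 N (tension)
  F[2-3] = +1345.6780 N (tension)
  F[2-4] = +199.1996 N (tension)
  F[3-4] = -1740.6093 N (compression)
  F[3-5] = +4335.7131 N (tension)
  F[4-5] = -596.9530 N (compression)
  Rx@0 = -571.2600 N
  Ry@0 = +1150.9243 N
  Ry@4 = +2272.3157 N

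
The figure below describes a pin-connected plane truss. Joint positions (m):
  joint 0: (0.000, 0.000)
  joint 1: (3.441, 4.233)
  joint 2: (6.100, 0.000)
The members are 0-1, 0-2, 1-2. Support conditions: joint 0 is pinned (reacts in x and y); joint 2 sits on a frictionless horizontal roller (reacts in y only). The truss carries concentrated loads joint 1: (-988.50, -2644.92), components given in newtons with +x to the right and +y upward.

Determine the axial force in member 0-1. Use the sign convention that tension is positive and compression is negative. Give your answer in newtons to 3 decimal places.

-2369.804

N=3 nodes, M=3 members, R=3 reactions → 2N=6, M+R=6
member 0 (0-1): L=5.4552, (cx,cy)=(0.6308,0.7760)
member 1 (0-2): L=6.1000, (cx,cy)=(1.0000,0.0000)
member 2 (1-2): L=4.9989, (cx,cy)=(0.5319,-0.8468)
solve A·x = −loads:
  F[0-1] = -2369.8039 N (compression)
  F[0-2] = +506.3224 N (tension)
  F[1-2] = -951.8741 N (compression)
  Rx@0 = +988.5000 N
  Ry@0 = +1838.8791 N
  Ry@2 = +806.0409 N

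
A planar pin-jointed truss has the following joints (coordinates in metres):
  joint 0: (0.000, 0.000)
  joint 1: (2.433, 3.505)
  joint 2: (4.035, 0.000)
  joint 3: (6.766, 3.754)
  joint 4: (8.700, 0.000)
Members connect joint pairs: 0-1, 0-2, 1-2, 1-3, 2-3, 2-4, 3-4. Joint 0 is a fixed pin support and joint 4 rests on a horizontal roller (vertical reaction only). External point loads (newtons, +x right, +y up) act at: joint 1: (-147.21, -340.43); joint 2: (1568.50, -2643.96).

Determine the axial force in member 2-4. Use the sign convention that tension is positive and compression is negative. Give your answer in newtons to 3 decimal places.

N=5 nodes, M=7 members, R=3 reactions → 2N=10, M+R=10
member 0 (0-1): L=4.2667, (cx,cy)=(0.5702,0.8215)
member 1 (0-2): L=4.0350, (cx,cy)=(1.0000,0.0000)
member 2 (1-2): L=3.8538, (cx,cy)=(0.4157,-0.9095)
member 3 (1-3): L=4.3401, (cx,cy)=(0.9984,0.0574)
member 4 (2-3): L=4.6423, (cx,cy)=(0.5883,0.8087)
member 5 (2-4): L=4.6650, (cx,cy)=(1.0000,0.0000)
member 6 (3-4): L=4.2229, (cx,cy)=(0.4580,-0.8890)
solve A·x = −loads:
  F[0-1] = -2096.5060 N (compression)
  F[0-2] = +2616.7875 N (tension)
  F[1-2] = +1415.8833 N (tension)
  F[1-3] = -1639.5685 N (compression)
  F[2-3] = +1677.1246 N (tension)
  F[2-4] = +650.2374 N (tension)
  F[3-4] = -1419.7965 N (compression)
  Rx@0 = -1421.2900 N
  Ry@0 = +1722.2436 N
  Ry@4 = +1262.1464 N

650.237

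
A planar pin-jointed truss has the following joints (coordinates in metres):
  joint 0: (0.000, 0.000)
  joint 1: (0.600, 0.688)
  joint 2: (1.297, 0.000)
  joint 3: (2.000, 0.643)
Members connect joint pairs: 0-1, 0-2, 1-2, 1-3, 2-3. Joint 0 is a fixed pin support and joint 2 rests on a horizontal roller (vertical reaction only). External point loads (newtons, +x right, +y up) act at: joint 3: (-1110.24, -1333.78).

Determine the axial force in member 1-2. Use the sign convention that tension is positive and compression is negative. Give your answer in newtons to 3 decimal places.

-260.968

N=4 nodes, M=5 members, R=3 reactions → 2N=8, M+R=8
member 0 (0-1): L=0.9129, (cx,cy)=(0.6573,0.7537)
member 1 (0-2): L=1.2970, (cx,cy)=(1.0000,0.0000)
member 2 (1-2): L=0.9794, (cx,cy)=(0.7117,-0.7025)
member 3 (1-3): L=1.4007, (cx,cy)=(0.9995,-0.0321)
member 4 (2-3): L=0.9527, (cx,cy)=(0.7379,0.6749)
solve A·x = −loads:
  F[0-1] = +228.9138 N (tension)
  F[0-2] = -1260.6966 N (compression)
  F[1-2] = -260.9683 N (compression)
  F[1-3] = +336.3578 N (tension)
  F[2-3] = -1960.2050 N (compression)
  Rx@0 = +1110.2400 N
  Ry@0 = -172.5235 N
  Ry@2 = +1506.3035 N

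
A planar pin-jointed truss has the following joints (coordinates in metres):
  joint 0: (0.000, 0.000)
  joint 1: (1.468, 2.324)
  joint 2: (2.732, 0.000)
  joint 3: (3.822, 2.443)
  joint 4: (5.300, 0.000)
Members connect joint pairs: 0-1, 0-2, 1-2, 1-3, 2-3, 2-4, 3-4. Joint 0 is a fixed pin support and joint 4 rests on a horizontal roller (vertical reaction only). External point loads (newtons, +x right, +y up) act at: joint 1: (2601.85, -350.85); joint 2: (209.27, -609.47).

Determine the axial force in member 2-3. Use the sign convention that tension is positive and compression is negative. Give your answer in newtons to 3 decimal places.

1792.129

N=5 nodes, M=7 members, R=3 reactions → 2N=10, M+R=10
member 0 (0-1): L=2.7488, (cx,cy)=(0.5340,0.8455)
member 1 (0-2): L=2.7320, (cx,cy)=(1.0000,0.0000)
member 2 (1-2): L=2.6455, (cx,cy)=(0.4778,-0.8785)
member 3 (1-3): L=2.3570, (cx,cy)=(0.9987,0.0505)
member 4 (2-3): L=2.6751, (cx,cy)=(0.4075,0.9132)
member 5 (2-4): L=2.5680, (cx,cy)=(1.0000,0.0000)
member 6 (3-4): L=2.8553, (cx,cy)=(0.5176,-0.8556)
solve A·x = −loads:
  F[0-1] = +700.1088 N (tension)
  F[0-2] = +2437.2285 N (tension)
  F[1-2] = -1169.2418 N (compression)
  F[1-3] = -1671.4352 N (compression)
  F[2-3] = +1792.1294 N (tension)
  F[2-4] = +939.0896 N (tension)
  F[3-4] = -1814.1961 N (compression)
  Rx@0 = -2811.1200 N
  Ry@0 = -591.9100 N
  Ry@4 = +1552.2300 N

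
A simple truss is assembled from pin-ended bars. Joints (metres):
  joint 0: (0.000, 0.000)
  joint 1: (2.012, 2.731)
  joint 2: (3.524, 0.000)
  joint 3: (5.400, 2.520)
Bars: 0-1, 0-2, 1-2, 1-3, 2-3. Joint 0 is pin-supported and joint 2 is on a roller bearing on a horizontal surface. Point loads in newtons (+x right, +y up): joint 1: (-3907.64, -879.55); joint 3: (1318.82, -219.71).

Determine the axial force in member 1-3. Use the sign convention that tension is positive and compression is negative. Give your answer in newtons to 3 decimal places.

N=4 nodes, M=5 members, R=3 reactions → 2N=8, M+R=8
member 0 (0-1): L=3.3921, (cx,cy)=(0.5931,0.8051)
member 1 (0-2): L=3.5240, (cx,cy)=(1.0000,0.0000)
member 2 (1-2): L=3.1216, (cx,cy)=(0.4844,-0.8749)
member 3 (1-3): L=3.3946, (cx,cy)=(0.9981,-0.0622)
member 4 (2-3): L=3.1416, (cx,cy)=(0.5971,0.8021)
solve A·x = −loads:
  F[0-1] = -2913.4779 N (compression)
  F[0-2] = -860.7235 N (compression)
  F[1-2] = +1574.9394 N (tension)
  F[1-3] = +1419.4442 N (tension)
  F[2-3] = -163.9126 N (compression)
  Rx@0 = +2588.8200 N
  Ry@0 = +2345.6419 N
  Ry@2 = -1246.3819 N

1419.444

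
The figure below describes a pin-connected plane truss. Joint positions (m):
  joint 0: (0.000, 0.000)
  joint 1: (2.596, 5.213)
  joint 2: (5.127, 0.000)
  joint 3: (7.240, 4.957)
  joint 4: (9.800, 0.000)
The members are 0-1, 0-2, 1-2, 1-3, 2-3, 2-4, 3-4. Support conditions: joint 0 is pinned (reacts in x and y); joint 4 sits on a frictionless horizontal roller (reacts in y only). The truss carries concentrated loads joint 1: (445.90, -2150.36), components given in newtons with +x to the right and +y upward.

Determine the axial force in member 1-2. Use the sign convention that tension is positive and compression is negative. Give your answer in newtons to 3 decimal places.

-851.346

N=5 nodes, M=7 members, R=3 reactions → 2N=10, M+R=10
member 0 (0-1): L=5.8236, (cx,cy)=(0.4458,0.8951)
member 1 (0-2): L=5.1270, (cx,cy)=(1.0000,0.0000)
member 2 (1-2): L=5.7949, (cx,cy)=(0.4368,-0.8996)
member 3 (1-3): L=4.6511, (cx,cy)=(0.9985,-0.0550)
member 4 (2-3): L=5.3886, (cx,cy)=(0.3921,0.9199)
member 5 (2-4): L=4.6730, (cx,cy)=(1.0000,0.0000)
member 6 (3-4): L=5.5790, (cx,cy)=(0.4589,-0.8885)
solve A·x = −loads:
  F[0-1] = -1500.9179 N (compression)
  F[0-2] = +1114.9651 N (tension)
  F[1-2] = -851.3465 N (compression)
  F[1-3] = -744.2590 N (compression)
  F[2-3] = +832.5287 N (tension)
  F[2-4] = +416.6739 N (tension)
  F[3-4] = -908.0593 N (compression)
  Rx@0 = -445.9000 N
  Ry@0 = +1343.5425 N
  Ry@4 = +806.8175 N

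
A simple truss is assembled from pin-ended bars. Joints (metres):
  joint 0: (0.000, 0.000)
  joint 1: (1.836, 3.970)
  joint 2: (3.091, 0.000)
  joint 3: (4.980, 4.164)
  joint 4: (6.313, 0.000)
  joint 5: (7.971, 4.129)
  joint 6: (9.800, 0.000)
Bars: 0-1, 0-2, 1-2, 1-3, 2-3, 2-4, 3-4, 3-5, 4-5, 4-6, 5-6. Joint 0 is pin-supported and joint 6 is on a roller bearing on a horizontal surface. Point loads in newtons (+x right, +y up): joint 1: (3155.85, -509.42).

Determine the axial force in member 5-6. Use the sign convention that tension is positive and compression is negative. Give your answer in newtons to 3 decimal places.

-1502.636

N=7 nodes, M=11 members, R=3 reactions → 2N=14, M+R=14
member 0 (0-1): L=4.3740, (cx,cy)=(0.4198,0.9076)
member 1 (0-2): L=3.0910, (cx,cy)=(1.0000,0.0000)
member 2 (1-2): L=4.1636, (cx,cy)=(0.3014,-0.9535)
member 3 (1-3): L=3.1500, (cx,cy)=(0.9981,0.0616)
member 4 (2-3): L=4.5724, (cx,cy)=(0.4131,0.9107)
member 5 (2-4): L=3.2220, (cx,cy)=(1.0000,0.0000)
member 6 (3-4): L=4.3722, (cx,cy)=(0.3049,-0.9524)
member 7 (3-5): L=2.9912, (cx,cy)=(0.9999,-0.0117)
member 8 (4-5): L=4.4494, (cx,cy)=(0.3726,0.9280)
member 9 (4-6): L=3.4870, (cx,cy)=(1.0000,0.0000)
member 10 (5-6): L=4.5160, (cx,cy)=(0.4050,-0.9143)
solve A·x = −loads:
  F[0-1] = +952.4278 N (tension)
  F[0-2] = +2756.0647 N (tension)
  F[1-2] = -1588.2693 N (compression)
  F[1-3] = -2281.6619 N (compression)
  F[2-3] = +1662.9475 N (tension)
  F[2-4] = +1590.3217 N (tension)
  F[3-4] = -1428.3712 N (compression)
  F[3-5] = -1154.9138 N (compression)
  F[4-5] = +1465.9434 N (tension)
  F[4-6] = +608.5797 N (tension)
  F[5-6] = -1502.6358 N (compression)
  Rx@0 = -3155.8500 N
  Ry@0 = -864.4596 N
  Ry@6 = +1373.8796 N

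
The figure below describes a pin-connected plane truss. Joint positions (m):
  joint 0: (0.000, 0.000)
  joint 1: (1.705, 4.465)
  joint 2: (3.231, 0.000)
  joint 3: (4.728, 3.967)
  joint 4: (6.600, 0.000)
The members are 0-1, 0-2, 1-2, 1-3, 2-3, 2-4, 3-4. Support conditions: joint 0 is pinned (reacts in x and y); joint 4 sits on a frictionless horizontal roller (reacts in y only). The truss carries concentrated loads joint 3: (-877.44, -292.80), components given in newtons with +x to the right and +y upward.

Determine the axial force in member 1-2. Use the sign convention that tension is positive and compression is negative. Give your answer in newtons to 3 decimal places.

726.601

N=5 nodes, M=7 members, R=3 reactions → 2N=10, M+R=10
member 0 (0-1): L=4.7795, (cx,cy)=(0.3567,0.9342)
member 1 (0-2): L=3.2310, (cx,cy)=(1.0000,0.0000)
member 2 (1-2): L=4.7186, (cx,cy)=(0.3234,-0.9463)
member 3 (1-3): L=3.0637, (cx,cy)=(0.9867,-0.1625)
member 4 (2-3): L=4.2401, (cx,cy)=(0.3531,0.9356)
member 5 (2-4): L=3.3690, (cx,cy)=(1.0000,0.0000)
member 6 (3-4): L=4.3865, (cx,cy)=(0.4268,-0.9044)
solve A·x = −loads:
  F[0-1] = -653.4357 N (compression)
  F[0-2] = -644.3368 N (compression)
  F[1-2] = +726.6014 N (tension)
  F[1-3] = -474.3974 N (compression)
  F[2-3] = -734.8810 N (compression)
  F[2-4] = -149.8937 N (compression)
  F[3-4] = +351.2341 N (tension)
  Rx@0 = +877.4400 N
  Ry@0 = +610.4433 N
  Ry@4 = -317.6433 N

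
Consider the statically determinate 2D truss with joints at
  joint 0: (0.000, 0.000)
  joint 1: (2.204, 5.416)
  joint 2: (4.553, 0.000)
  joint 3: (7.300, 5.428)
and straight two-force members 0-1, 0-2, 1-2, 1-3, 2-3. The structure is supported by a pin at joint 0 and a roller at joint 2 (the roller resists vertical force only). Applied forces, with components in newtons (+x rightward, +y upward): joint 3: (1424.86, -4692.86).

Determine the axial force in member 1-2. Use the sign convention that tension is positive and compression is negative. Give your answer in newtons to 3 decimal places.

-4928.034

N=4 nodes, M=5 members, R=3 reactions → 2N=8, M+R=8
member 0 (0-1): L=5.8473, (cx,cy)=(0.3769,0.9262)
member 1 (0-2): L=4.5530, (cx,cy)=(1.0000,0.0000)
member 2 (1-2): L=5.9035, (cx,cy)=(0.3979,-0.9174)
member 3 (1-3): L=5.0960, (cx,cy)=(1.0000,0.0024)
member 4 (2-3): L=6.0835, (cx,cy)=(0.4515,0.8922)
solve A·x = −loads:
  F[0-1] = +4890.8062 N (tension)
  F[0-2] = -418.6191 N (compression)
  F[1-2] = -4928.0337 N (compression)
  F[1-3] = +3804.3649 N (tension)
  F[2-3] = -5269.6385 N (compression)
  Rx@0 = -1424.8600 N
  Ry@0 = -4530.0739 N
  Ry@2 = +9222.9339 N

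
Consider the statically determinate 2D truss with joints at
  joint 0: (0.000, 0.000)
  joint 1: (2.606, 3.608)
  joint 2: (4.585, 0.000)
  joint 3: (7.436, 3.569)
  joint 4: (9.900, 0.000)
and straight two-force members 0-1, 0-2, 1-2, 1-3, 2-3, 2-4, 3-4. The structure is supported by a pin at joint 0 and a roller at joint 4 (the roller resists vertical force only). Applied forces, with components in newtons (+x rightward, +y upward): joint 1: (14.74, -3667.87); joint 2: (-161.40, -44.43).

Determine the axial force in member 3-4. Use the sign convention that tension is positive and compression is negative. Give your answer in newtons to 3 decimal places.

N=5 nodes, M=7 members, R=3 reactions → 2N=10, M+R=10
member 0 (0-1): L=4.4507, (cx,cy)=(0.5855,0.8107)
member 1 (0-2): L=4.5850, (cx,cy)=(1.0000,0.0000)
member 2 (1-2): L=4.1151, (cx,cy)=(0.4809,-0.8768)
member 3 (1-3): L=4.8302, (cx,cy)=(1.0000,-0.0081)
member 4 (2-3): L=4.5679, (cx,cy)=(0.6241,0.7813)
member 5 (2-4): L=5.3150, (cx,cy)=(1.0000,0.0000)
member 6 (3-4): L=4.3369, (cx,cy)=(0.5681,-0.8229)
solve A·x = −loads:
  F[0-1] = -3356.3568 N (compression)
  F[0-2] = +1818.5654 N (tension)
  F[1-2] = -1066.6148 N (compression)
  F[1-3] = -1467.0664 N (compression)
  F[2-3] = +1253.7870 N (tension)
  F[2-4] = +684.4872 N (tension)
  F[3-4] = -1204.7810 N (compression)
  Rx@0 = +146.6600 N
  Ry@0 = +2720.8492 N
  Ry@4 = +991.4508 N

-1204.781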